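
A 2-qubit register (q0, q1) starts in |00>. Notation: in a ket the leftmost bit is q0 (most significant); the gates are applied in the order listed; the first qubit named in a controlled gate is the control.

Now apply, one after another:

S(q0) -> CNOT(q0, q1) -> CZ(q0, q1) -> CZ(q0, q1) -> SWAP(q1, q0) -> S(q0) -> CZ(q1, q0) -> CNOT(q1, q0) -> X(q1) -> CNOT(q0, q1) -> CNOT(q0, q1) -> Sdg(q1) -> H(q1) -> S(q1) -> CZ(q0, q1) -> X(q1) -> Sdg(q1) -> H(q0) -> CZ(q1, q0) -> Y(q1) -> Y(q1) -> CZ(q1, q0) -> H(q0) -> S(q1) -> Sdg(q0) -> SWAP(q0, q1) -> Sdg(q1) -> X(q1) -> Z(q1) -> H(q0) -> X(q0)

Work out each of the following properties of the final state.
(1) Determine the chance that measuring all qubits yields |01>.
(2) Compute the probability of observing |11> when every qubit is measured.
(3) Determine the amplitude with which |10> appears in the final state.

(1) Outcome |01> occurs with probability 1/2.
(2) The probability of measuring |11> is 1/2.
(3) The final state's coefficient on |10> equals 0.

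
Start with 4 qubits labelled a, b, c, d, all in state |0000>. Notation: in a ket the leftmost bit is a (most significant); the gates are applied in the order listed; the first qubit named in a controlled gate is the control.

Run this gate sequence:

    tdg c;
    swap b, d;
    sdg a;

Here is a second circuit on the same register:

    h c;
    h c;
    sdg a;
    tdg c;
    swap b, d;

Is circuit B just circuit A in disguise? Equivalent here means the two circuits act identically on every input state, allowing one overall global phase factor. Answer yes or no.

Yes — the two circuits implement the same unitary up to a global phase.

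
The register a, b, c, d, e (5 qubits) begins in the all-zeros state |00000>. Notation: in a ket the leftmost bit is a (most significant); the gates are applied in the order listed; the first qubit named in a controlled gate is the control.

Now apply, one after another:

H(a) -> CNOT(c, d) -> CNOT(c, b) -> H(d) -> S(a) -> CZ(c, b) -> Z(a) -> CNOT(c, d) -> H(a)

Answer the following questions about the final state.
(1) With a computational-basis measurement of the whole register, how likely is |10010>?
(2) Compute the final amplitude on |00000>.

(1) The probability of measuring |10010> is 1/4.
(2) The amplitude on |00000> is sqrt(2)*(1 - I)/4.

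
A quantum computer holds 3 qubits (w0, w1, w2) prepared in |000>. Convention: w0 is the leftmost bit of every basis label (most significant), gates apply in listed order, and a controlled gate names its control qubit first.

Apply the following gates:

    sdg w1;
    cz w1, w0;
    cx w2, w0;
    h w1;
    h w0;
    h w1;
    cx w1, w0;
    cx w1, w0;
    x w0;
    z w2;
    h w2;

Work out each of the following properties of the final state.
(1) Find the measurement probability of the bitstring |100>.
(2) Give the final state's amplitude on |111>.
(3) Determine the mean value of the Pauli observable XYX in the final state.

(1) Outcome |100> occurs with probability 1/4.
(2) |111> carries amplitude 0 in the final state.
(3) The expectation value of XYX is 0.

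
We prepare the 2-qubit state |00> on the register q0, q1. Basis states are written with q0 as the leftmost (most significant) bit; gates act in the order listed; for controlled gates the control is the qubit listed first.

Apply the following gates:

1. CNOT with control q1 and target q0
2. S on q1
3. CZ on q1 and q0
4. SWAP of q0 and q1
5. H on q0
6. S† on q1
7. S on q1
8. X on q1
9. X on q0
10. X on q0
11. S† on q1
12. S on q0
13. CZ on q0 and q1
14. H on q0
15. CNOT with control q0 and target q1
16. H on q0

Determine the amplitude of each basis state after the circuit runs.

After the circuit, the state carries amplitude sqrt(2)*(1 - I)/4 on |00>, sqrt(2)*(-1 - I)/4 on |01>, sqrt(2)*(-1 + I)/4 on |10>, sqrt(2)*(-1 - I)/4 on |11>. Key observation: steps 9-10 multiply out to the identity, so the circuit reduces to the remaining gates.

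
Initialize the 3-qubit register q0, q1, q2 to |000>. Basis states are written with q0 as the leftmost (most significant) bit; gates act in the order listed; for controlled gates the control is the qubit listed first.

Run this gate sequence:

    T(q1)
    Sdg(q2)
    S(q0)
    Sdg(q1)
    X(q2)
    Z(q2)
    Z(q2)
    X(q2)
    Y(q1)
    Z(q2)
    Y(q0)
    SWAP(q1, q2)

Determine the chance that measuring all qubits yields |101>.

Outcome |101> occurs with probability 1. Key observation: gates 5-8 undo each other exactly, leaving only the rest of the circuit to track.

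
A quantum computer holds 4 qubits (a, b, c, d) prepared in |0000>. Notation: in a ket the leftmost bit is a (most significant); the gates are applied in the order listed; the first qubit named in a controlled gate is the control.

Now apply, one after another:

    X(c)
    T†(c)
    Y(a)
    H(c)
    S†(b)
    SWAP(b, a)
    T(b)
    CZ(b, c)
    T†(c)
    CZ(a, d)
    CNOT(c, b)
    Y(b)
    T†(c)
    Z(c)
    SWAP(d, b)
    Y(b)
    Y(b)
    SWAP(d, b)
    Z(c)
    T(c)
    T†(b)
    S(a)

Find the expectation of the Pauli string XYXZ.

The observable XYXZ averages to 0.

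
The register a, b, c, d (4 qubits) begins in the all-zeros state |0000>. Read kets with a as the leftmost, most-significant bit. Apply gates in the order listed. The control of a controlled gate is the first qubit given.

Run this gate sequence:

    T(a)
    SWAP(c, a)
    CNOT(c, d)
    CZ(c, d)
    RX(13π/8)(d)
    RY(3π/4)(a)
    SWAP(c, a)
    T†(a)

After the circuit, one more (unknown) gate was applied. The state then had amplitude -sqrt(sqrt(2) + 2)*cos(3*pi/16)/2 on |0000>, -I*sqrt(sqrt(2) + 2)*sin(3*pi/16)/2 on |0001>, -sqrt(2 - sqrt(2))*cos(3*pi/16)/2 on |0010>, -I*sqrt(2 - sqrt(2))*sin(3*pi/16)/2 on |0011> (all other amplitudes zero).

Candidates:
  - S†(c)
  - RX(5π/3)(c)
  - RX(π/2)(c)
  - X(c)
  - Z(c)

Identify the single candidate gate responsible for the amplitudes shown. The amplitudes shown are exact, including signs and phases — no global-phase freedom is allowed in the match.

It was X(c) that produced the state shown.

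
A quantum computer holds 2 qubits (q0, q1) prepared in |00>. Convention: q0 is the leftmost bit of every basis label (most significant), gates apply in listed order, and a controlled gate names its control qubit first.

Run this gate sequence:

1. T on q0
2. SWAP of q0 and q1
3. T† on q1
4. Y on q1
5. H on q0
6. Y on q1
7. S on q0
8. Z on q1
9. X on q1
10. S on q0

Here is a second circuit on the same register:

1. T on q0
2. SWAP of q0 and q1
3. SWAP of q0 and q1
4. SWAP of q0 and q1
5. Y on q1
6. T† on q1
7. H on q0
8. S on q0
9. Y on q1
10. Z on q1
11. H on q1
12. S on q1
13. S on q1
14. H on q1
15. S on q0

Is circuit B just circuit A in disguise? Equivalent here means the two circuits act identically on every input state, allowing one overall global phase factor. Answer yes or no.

No, they are not equivalent — no single phase factor reconciles the two unitaries.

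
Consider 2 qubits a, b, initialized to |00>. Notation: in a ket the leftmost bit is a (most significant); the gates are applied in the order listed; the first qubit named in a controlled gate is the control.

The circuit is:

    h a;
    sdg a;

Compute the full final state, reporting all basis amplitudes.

The resulting statevector has amplitude sqrt(2)/2 on |00>, 0 on |01>, -sqrt(2)*I/2 on |10>, 0 on |11>.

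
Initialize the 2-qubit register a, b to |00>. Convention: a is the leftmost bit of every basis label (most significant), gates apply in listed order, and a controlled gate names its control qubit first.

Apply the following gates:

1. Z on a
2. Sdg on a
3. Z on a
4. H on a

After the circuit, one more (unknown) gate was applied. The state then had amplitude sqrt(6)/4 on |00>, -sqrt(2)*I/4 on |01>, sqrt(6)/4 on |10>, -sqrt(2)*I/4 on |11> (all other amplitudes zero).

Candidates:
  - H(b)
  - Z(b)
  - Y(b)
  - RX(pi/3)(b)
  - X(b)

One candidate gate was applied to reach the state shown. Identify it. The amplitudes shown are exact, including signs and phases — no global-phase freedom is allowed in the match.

The applied gate was RX(pi/3)(b).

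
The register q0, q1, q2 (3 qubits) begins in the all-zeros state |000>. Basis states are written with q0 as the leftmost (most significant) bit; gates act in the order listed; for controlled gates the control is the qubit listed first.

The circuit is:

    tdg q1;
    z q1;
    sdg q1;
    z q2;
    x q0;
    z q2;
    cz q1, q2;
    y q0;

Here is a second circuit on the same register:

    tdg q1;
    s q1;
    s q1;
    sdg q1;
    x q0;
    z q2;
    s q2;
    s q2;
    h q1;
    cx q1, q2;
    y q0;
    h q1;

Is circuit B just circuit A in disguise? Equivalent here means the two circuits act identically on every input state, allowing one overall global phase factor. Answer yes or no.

No — the two circuits implement different unitaries, even allowing a global phase.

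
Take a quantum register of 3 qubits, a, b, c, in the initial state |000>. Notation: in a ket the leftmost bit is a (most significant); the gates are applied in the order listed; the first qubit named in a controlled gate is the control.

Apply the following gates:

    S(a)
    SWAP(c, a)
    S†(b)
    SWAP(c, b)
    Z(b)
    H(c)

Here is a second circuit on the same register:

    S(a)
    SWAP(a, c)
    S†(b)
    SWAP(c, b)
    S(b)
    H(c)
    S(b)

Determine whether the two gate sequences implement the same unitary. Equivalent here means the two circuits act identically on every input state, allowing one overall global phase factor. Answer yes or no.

Yes — the two circuits implement the same unitary up to a global phase.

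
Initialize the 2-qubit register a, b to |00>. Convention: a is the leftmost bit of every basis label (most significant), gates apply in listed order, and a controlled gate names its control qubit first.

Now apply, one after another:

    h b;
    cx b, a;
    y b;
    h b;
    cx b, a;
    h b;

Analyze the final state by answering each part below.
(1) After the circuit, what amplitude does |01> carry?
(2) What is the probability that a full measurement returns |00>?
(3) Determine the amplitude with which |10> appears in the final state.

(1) The final state's coefficient on |01> equals sqrt(2)*I/2.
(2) A full measurement returns |00> with probability 0.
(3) The final state's coefficient on |10> equals -sqrt(2)*I/2.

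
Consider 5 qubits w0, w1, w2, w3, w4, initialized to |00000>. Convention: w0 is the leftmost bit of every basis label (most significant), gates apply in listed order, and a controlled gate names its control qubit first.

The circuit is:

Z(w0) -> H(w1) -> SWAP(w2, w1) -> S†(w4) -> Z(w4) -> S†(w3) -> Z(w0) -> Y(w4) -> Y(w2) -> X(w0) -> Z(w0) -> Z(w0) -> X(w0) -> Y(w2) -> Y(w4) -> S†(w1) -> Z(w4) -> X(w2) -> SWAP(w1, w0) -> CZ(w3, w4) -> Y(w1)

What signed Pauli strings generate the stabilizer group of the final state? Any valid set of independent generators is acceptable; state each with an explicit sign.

One valid set of independent stabilizer generators is +IIXII, +ZIIII, -IZIII, +IIIZI, +IIIIZ (any independent generating set of the same group is equally correct). Key observation: gates 8-15 undo each other exactly, leaving only the rest of the circuit to track.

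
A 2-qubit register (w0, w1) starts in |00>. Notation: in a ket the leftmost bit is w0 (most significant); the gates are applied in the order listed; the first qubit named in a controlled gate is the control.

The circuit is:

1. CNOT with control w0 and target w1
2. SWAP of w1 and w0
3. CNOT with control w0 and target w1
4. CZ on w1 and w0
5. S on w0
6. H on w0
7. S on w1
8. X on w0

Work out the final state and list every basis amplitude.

The resulting statevector has amplitude sqrt(2)/2 on |00>, 0 on |01>, sqrt(2)/2 on |10>, 0 on |11>.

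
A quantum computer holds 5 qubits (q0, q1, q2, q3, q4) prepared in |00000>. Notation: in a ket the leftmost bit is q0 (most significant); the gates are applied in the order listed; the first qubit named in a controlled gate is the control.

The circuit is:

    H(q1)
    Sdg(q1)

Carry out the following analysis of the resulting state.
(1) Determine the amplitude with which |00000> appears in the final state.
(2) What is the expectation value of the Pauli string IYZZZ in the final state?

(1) |00000> carries amplitude sqrt(2)/2 in the final state.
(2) The observable IYZZZ averages to -1.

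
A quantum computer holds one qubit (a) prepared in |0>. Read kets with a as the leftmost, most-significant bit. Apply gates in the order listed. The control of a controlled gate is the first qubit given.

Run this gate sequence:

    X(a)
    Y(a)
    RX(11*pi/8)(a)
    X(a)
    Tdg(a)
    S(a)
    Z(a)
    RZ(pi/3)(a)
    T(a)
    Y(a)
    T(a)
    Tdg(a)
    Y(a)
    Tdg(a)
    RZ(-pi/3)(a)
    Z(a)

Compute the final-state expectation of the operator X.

In the final state, X has expectation sqrt(2*sqrt(2) + 4)/4. Key observation: the block from step 8 through step 15 cancels to the identity and can be dropped.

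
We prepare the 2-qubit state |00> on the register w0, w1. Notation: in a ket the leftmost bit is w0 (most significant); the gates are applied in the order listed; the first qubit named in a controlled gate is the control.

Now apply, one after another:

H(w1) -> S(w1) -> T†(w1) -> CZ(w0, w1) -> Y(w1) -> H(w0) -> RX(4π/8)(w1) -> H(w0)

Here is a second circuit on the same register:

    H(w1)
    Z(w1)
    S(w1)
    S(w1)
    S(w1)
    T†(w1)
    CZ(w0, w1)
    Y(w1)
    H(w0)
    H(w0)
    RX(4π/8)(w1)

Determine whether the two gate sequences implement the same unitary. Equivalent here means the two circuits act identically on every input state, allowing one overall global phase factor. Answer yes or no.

Yes — the two circuits implement the same unitary up to a global phase.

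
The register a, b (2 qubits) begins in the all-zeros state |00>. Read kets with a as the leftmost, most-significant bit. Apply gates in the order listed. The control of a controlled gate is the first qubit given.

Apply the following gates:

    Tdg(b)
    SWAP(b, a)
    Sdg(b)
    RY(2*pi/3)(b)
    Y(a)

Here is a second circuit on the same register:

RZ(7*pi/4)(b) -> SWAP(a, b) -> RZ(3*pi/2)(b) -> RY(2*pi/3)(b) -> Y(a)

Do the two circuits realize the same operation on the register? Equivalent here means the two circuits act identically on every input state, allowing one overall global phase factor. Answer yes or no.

Yes — the two circuits implement the same unitary up to a global phase.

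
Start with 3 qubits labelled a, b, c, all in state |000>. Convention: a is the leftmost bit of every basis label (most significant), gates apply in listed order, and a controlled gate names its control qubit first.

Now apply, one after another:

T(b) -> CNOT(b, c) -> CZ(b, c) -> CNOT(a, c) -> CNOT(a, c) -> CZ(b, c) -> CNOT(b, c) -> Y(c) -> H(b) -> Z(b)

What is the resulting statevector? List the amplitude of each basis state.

The final amplitudes are sqrt(2)*I/2 on |001>, -sqrt(2)*I/2 on |011>, and 0 on every other basis state. Key observation: gates 2-7 undo each other exactly, leaving only the rest of the circuit to track.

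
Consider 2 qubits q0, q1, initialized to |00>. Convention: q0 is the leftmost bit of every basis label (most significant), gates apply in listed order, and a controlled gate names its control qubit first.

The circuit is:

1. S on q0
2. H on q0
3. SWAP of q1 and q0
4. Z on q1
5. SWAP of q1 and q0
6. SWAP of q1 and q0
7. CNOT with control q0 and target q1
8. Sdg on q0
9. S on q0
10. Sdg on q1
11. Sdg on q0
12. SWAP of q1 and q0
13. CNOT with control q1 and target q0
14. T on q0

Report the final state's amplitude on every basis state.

After the circuit, the state carries amplitude sqrt(2)/2 on |00>, 0 on |01>, sqrt(2)*exp(3*I*pi/4)/2 on |10>, 0 on |11>. Key observation: the block from step 5 through step 6 cancels to the identity and can be dropped.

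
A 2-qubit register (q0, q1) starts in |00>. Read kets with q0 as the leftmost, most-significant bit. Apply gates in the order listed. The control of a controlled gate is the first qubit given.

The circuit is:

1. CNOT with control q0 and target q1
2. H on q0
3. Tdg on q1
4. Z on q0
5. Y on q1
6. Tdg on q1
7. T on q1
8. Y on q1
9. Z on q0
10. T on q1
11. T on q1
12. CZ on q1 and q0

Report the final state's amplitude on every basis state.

The final amplitudes are sqrt(2)/2 on |00>, 0 on |01>, sqrt(2)/2 on |10>, 0 on |11>.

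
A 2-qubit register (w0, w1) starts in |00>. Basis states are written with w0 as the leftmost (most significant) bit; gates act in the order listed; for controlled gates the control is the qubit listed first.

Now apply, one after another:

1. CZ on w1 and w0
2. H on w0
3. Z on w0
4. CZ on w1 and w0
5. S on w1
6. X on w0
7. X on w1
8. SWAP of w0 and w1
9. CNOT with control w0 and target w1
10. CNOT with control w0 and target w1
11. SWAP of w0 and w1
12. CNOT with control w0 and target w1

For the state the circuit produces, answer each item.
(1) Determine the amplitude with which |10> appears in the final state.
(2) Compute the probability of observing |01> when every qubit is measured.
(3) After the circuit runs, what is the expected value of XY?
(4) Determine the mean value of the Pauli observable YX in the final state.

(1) The final state's coefficient on |10> equals sqrt(2)/2. Key observation: the block from step 8 through step 11 cancels to the identity and can be dropped.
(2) A full measurement returns |01> with probability 1/2.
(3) In the final state, XY has expectation 0.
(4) The observable YX averages to 0.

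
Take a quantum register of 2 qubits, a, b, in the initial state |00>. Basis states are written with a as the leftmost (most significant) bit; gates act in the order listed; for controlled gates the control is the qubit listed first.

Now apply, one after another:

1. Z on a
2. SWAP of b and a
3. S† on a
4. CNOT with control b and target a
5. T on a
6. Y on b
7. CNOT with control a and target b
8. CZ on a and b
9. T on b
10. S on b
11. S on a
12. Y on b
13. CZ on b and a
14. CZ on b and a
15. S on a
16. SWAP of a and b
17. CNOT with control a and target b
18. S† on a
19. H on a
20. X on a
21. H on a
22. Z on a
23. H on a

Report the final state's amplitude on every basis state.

The final amplitudes are sqrt(2)*exp(3*I*pi/4)/2 on |00>, 0 on |01>, sqrt(2)*exp(3*I*pi/4)/2 on |10>, 0 on |11>. Key observation: the block from step 19 through step 22 cancels to the identity and can be dropped.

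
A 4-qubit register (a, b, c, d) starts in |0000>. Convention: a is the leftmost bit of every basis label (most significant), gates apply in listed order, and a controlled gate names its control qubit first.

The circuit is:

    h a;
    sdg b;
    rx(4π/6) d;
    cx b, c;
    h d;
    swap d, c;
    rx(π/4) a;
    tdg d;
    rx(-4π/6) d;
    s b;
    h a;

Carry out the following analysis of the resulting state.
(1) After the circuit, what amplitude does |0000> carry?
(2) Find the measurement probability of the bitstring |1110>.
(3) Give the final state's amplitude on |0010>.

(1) The final state's coefficient on |0000> equals -sqrt(12 - 6*sqrt(2))/16 + sqrt(2*sqrt(2) + 4)/16 - I*sqrt(6*sqrt(2) + 12)/16 - I*sqrt(4 - 2*sqrt(2))/16.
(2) The probability of measuring |1110> is 0.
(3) The amplitude on |0010> is sqrt(12 - 6*sqrt(2))/16 + sqrt(2*sqrt(2) + 4)/16 - I*sqrt(4 - 2*sqrt(2))/16 + I*sqrt(6*sqrt(2) + 12)/16.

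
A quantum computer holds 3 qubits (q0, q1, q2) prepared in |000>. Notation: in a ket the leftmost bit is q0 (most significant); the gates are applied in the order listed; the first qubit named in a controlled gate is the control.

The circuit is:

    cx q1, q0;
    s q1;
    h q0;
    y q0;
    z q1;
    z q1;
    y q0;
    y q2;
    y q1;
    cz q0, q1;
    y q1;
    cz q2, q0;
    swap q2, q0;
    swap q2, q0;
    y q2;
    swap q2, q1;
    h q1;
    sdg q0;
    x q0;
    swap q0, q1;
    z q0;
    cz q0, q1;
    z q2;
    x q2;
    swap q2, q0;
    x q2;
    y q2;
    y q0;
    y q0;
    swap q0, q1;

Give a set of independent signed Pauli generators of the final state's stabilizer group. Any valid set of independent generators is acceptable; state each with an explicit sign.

The final state is stabilized by the group generated by +YIZ, +ZIX, -IZI; other independent generating sets are equally valid.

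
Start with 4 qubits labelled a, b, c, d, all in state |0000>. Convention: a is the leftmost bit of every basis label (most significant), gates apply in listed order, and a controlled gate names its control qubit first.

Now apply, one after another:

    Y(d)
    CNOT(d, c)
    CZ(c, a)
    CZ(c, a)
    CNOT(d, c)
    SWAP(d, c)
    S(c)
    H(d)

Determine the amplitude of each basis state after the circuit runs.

After the circuit, the state carries amplitude -sqrt(2)/2 on |0010>, -sqrt(2)/2 on |0011>, and 0 on every other basis state.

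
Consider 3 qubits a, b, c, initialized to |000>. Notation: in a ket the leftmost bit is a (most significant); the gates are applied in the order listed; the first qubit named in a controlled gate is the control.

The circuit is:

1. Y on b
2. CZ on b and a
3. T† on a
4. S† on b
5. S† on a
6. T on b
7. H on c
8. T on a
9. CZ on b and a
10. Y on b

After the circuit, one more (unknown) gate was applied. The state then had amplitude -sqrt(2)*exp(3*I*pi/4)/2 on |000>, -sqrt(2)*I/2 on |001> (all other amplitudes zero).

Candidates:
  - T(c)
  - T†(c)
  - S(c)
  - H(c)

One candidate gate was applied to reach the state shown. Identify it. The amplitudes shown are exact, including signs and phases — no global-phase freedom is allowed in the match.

The unique candidate consistent with the amplitudes is T†(c).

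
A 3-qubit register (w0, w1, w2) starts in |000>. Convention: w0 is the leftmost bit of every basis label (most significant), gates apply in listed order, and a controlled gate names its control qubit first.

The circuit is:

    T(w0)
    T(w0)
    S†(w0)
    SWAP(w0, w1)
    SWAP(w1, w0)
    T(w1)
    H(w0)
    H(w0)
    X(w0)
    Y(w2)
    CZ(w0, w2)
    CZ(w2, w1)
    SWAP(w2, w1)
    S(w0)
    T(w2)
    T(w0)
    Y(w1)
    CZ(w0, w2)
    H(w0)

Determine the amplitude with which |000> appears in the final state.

|000> carries amplitude -sqrt(2)*exp(3*I*pi/4)/2 in the final state.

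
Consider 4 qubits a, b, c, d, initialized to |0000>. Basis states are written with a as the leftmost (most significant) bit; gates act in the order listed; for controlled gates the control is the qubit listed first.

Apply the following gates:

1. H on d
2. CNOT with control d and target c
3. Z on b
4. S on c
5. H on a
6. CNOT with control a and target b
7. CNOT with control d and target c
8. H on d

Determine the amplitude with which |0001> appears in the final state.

The final state's coefficient on |0001> equals sqrt(2)*(1 - I)/4.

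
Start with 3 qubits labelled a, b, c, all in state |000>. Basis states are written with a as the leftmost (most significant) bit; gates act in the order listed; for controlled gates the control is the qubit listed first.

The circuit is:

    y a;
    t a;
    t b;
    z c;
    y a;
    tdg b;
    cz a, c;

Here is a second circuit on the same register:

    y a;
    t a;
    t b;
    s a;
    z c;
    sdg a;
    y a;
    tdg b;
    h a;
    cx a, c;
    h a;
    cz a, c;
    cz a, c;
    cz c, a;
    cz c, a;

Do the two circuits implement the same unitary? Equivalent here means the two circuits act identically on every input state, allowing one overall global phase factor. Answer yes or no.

No, they are not equivalent — no single phase factor reconciles the two unitaries.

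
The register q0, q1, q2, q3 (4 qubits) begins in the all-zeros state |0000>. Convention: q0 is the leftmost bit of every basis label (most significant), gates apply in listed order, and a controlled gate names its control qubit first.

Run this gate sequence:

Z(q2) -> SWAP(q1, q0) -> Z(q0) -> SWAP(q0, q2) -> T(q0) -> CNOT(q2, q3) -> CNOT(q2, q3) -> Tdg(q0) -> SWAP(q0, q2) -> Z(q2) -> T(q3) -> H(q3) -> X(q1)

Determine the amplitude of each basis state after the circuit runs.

The final amplitudes are sqrt(2)/2 on |0100>, sqrt(2)/2 on |0101>, and 0 on every other basis state. Key observation: gates 4-9 undo each other exactly, leaving only the rest of the circuit to track.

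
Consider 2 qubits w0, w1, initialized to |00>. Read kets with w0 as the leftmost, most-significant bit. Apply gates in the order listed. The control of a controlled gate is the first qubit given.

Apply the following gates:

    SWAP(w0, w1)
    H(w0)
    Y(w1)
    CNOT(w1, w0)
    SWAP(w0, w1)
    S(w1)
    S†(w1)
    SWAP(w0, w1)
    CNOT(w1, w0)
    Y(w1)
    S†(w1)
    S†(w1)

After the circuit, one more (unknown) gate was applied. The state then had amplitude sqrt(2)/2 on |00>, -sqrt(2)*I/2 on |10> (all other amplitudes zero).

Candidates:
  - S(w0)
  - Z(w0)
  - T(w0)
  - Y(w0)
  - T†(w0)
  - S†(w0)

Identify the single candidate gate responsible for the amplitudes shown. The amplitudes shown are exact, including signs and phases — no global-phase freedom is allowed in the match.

The unique candidate consistent with the amplitudes is S†(w0). Key observation: steps 3-10 multiply out to the identity, so the circuit reduces to the remaining gates.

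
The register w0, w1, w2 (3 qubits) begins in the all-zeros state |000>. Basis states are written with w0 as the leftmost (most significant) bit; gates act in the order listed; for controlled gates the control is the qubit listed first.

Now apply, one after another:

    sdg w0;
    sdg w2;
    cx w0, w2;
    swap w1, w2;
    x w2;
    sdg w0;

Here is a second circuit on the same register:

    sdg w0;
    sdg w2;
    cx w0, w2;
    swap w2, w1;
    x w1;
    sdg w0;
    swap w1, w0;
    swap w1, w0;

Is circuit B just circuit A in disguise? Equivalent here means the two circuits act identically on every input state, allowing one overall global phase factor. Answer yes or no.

No — the two circuits implement different unitaries, even allowing a global phase.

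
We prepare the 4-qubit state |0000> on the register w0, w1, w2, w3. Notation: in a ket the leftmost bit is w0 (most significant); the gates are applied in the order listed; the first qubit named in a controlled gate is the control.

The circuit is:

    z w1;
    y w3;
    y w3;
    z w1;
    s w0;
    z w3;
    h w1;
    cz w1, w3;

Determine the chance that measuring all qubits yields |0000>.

A full measurement returns |0000> with probability 1/2. Key observation: gates 1-4 undo each other exactly, leaving only the rest of the circuit to track.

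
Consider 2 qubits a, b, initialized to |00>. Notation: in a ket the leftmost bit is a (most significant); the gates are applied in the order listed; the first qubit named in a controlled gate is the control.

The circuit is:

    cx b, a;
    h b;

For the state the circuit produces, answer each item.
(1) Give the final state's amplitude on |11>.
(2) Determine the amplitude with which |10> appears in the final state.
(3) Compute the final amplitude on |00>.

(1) |11> carries amplitude 0 in the final state.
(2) The amplitude on |10> is 0.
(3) The amplitude on |00> is sqrt(2)/2.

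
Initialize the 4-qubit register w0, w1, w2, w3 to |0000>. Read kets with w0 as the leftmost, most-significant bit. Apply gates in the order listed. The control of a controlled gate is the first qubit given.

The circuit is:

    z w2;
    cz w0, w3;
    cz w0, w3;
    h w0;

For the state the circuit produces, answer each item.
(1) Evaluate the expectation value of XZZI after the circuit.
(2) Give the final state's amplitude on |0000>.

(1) The observable XZZI averages to 1. Key observation: gates 2-3 undo each other exactly, leaving only the rest of the circuit to track.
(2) The amplitude on |0000> is sqrt(2)/2.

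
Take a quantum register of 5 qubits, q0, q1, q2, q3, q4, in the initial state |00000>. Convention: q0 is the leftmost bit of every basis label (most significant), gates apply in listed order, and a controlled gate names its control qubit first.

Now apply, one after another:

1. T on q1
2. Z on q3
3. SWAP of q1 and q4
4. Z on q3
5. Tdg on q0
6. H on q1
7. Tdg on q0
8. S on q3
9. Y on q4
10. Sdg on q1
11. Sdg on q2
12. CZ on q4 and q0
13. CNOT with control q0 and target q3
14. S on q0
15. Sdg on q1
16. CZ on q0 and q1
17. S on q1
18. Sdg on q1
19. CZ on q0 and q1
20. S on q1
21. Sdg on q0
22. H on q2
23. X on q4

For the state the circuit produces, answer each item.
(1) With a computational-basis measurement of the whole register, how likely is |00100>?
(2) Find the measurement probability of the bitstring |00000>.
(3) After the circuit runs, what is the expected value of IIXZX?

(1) The probability of measuring |00100> is 1/4.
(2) The probability of measuring |00000> is 1/4.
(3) The observable IIXZX averages to 0.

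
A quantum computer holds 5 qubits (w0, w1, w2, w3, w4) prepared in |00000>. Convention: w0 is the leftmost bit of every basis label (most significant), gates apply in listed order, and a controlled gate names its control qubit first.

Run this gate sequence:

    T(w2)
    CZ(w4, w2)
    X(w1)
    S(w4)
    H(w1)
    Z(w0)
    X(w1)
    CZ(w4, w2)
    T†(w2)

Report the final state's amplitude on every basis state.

The resulting statevector has amplitude -sqrt(2)/2 on |00000>, sqrt(2)/2 on |01000>, and 0 on every other basis state.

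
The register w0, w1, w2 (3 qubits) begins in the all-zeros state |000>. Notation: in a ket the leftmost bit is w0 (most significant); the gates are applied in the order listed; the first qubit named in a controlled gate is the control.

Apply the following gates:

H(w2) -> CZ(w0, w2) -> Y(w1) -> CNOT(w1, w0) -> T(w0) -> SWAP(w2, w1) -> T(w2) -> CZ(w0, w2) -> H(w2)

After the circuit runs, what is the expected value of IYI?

In the final state, IYI has expectation 0.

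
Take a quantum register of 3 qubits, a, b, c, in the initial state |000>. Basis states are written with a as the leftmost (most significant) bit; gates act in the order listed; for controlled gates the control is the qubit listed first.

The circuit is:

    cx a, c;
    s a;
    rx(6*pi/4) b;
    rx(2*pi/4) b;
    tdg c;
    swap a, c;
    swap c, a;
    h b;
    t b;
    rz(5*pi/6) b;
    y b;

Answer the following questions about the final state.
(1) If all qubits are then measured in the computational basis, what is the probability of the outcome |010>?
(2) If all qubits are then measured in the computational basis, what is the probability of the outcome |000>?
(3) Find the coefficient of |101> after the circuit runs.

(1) A full measurement returns |010> with probability 1/2.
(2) Outcome |000> occurs with probability 1/2.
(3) |101> carries amplitude 0 in the final state.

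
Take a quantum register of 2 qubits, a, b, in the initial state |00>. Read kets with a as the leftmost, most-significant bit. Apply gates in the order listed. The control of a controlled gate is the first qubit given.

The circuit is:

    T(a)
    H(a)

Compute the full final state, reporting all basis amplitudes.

The resulting statevector has amplitude sqrt(2)/2 on |00>, 0 on |01>, sqrt(2)/2 on |10>, 0 on |11>.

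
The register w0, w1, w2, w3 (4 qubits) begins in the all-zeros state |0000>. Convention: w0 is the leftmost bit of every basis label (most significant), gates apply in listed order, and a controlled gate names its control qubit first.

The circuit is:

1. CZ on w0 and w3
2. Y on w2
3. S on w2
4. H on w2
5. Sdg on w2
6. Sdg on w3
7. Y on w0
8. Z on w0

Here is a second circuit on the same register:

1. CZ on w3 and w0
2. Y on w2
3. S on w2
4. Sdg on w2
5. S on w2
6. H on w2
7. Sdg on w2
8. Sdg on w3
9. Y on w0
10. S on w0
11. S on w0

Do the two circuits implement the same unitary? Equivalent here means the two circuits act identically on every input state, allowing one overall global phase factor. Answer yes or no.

Yes, they are equivalent — the unitaries differ by at most a global phase.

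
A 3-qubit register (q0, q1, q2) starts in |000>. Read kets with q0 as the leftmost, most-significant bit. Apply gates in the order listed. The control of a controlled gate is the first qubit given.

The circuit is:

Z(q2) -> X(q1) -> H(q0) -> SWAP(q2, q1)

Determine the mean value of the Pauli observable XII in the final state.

In the final state, XII has expectation 1.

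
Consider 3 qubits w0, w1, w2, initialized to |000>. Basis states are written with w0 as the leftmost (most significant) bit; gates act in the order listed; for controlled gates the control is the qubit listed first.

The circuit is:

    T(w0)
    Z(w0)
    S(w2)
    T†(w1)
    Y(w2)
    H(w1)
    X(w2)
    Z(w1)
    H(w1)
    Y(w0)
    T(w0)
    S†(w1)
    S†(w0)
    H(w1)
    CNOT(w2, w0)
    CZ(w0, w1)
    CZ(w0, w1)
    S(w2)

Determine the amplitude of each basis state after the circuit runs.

The final amplitudes are sqrt(2)*exp(I*pi/4)/2 on |100>, -sqrt(2)*exp(I*pi/4)/2 on |110>, and 0 on every other basis state.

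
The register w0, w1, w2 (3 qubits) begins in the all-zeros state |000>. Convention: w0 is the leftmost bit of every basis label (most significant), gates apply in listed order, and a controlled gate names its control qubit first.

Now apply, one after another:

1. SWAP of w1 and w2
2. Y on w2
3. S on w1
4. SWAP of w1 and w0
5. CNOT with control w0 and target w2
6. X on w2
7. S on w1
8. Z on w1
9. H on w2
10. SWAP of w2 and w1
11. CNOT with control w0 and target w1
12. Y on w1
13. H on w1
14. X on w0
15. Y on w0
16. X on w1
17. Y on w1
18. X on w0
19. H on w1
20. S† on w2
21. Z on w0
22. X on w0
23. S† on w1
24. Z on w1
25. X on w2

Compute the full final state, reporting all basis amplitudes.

The resulting statevector has amplitude -sqrt(2)/2 on |001>, sqrt(2)*I/2 on |011>, and 0 on every other basis state.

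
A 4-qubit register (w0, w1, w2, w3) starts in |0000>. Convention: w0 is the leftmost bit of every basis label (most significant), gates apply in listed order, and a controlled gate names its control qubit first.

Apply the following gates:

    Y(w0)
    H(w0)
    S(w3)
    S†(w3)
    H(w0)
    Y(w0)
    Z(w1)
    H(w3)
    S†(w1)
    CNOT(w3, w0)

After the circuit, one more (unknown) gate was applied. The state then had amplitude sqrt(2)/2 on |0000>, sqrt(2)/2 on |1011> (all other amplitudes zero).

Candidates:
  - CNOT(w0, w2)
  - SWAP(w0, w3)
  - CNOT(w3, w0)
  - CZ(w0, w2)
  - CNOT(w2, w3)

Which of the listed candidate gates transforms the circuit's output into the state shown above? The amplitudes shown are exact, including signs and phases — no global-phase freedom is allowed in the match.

It was CNOT(w0, w2) that produced the state shown. Key observation: steps 1-6 multiply out to the identity, so the circuit reduces to the remaining gates.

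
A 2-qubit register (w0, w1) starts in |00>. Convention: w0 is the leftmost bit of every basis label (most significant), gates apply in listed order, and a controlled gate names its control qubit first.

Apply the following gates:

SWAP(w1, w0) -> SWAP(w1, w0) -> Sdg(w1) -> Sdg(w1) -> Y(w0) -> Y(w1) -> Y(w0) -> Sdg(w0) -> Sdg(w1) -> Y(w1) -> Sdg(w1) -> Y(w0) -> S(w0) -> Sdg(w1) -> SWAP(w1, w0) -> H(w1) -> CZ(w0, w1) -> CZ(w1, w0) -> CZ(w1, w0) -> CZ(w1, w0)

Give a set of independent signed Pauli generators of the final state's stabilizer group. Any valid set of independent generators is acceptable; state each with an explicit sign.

The stabilizer group can be generated by -IX, +ZI, among other valid generating sets.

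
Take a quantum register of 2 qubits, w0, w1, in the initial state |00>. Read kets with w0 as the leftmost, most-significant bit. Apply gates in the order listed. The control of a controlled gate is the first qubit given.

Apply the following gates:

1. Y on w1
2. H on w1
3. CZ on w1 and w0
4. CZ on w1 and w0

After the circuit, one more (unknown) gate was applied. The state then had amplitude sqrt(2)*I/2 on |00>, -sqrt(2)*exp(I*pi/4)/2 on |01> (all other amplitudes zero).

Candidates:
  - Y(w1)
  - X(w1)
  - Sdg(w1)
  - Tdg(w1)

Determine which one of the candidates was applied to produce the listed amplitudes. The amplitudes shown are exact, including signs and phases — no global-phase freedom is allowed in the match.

The applied gate was Tdg(w1). Key observation: the block from step 3 through step 4 cancels to the identity and can be dropped.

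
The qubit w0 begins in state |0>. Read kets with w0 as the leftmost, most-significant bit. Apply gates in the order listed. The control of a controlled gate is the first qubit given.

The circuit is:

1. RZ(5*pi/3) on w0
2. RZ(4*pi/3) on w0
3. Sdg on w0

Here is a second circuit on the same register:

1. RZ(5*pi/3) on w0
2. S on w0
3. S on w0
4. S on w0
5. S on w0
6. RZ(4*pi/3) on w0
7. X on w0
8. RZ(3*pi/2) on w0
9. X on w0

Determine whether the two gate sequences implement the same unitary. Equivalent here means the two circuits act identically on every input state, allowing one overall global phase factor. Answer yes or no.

No — the two circuits implement different unitaries, even allowing a global phase.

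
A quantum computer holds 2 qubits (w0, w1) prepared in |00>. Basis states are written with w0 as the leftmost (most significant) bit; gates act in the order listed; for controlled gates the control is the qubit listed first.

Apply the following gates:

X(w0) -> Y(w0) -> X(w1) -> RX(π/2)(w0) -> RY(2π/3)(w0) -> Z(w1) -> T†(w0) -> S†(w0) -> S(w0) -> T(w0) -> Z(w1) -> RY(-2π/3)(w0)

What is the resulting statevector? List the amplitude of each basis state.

After the circuit, the state carries amplitude 0 on |00>, -sqrt(2)*I/2 on |01>, 0 on |10>, -sqrt(2)/2 on |11>. Key observation: the block from step 5 through step 12 cancels to the identity and can be dropped.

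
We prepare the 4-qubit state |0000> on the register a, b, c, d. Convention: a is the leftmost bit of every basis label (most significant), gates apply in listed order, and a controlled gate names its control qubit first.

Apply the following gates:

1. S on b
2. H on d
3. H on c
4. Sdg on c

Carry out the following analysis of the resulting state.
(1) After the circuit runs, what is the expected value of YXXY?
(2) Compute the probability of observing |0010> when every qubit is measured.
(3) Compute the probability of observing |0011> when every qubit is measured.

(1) The expectation value of YXXY is 0.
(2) The probability of measuring |0010> is 1/4.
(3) The probability of measuring |0011> is 1/4.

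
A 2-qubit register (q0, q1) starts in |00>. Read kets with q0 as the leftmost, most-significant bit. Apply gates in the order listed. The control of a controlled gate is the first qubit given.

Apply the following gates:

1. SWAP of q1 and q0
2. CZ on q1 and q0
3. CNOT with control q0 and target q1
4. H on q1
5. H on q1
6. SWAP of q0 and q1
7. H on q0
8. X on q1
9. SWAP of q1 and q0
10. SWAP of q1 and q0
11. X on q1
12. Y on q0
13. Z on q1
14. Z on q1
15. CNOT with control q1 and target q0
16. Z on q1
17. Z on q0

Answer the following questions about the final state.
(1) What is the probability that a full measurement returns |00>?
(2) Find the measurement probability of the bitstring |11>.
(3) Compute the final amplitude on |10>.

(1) A full measurement returns |00> with probability 1/2. Key observation: gates 8-11 undo each other exactly, leaving only the rest of the circuit to track.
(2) A full measurement returns |11> with probability 0.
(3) |10> carries amplitude -sqrt(2)*I/2 in the final state.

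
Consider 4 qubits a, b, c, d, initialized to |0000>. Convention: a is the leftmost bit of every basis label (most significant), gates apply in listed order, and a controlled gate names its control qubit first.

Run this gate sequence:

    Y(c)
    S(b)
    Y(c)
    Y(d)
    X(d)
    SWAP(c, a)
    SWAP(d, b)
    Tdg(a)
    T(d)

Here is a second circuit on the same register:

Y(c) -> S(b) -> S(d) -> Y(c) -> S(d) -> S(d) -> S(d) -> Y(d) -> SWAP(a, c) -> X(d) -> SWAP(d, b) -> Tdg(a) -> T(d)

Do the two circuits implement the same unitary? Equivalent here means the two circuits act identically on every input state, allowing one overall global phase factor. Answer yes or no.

Yes, they are equivalent — the unitaries differ by at most a global phase.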